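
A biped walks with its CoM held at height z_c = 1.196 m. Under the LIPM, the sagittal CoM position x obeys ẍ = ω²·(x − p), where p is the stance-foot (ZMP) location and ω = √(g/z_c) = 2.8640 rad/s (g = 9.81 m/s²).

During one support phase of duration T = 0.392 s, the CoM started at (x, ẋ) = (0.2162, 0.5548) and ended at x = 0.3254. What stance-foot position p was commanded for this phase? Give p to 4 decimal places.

ωT = 2.8640·0.392 = 1.122688; cosh(ωT) = 1.699254, sinh(ωT) = 1.373850
x(T) = p + (x₀−p)·cosh(ωT) + (ẋ₀/ω)·sinh(ωT) ⇒ p·(1 − cosh) = x(T) − x₀·cosh − (ẋ₀/ω)·sinh
numerator   = 0.3254 − (0.2162)·1.699254 − (0.5548/2.8640)·1.373850 = -0.308114
denominator = 1 − 1.699254 = -0.699254
p = -0.308114 / -0.699254 = 0.4406

p = 0.4406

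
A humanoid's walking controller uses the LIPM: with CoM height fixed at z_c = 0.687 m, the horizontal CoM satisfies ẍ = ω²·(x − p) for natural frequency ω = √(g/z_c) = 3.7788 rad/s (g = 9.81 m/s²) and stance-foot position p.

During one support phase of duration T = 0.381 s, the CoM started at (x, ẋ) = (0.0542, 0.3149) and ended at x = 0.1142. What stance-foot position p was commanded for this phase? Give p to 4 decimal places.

ωT = 3.7788·0.381 = 1.439723; cosh(ωT) = 2.228260, sinh(ωT) = 1.991266
x(T) = p + (x₀−p)·cosh(ωT) + (ẋ₀/ω)·sinh(ωT) ⇒ p·(1 − cosh) = x(T) − x₀·cosh − (ẋ₀/ω)·sinh
numerator   = 0.1142 − (0.0542)·2.228260 − (0.3149/3.7788)·1.991266 = -0.172511
denominator = 1 − 2.228260 = -1.228260
p = -0.172511 / -1.228260 = 0.1405

p = 0.1405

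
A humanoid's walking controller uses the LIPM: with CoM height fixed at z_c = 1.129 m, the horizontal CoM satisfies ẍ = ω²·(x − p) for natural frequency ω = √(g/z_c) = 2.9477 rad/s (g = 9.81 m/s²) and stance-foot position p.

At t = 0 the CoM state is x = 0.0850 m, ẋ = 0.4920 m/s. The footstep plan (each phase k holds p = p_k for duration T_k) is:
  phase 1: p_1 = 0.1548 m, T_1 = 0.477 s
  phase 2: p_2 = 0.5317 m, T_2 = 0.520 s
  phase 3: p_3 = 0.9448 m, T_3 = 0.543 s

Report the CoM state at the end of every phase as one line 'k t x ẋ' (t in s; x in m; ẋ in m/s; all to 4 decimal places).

1 0.4770 0.3239 0.6694
2 0.9970 0.5294 0.2701
3 1.5400 0.0914 -2.2141

phase 1: p=0.1548, T=0.477, ωT=1.406053, cosh=2.162464, sinh=1.917356; start (x,ẋ)=(0.085000, 0.492000) → end (x,ẋ)=(0.323885, 0.669438)
phase 2: p=0.5317, T=0.520, ωT=1.532804, cosh=2.423537, sinh=2.207608; start (x,ẋ)=(0.323885, 0.669438) → end (x,ẋ)=(0.529413, 0.270082)
phase 3: p=0.9448, T=0.543, ωT=1.600601, cosh=2.578893, sinh=2.377118; start (x,ẋ)=(0.529413, 0.270082) → end (x,ẋ)=(0.091362, -2.214121)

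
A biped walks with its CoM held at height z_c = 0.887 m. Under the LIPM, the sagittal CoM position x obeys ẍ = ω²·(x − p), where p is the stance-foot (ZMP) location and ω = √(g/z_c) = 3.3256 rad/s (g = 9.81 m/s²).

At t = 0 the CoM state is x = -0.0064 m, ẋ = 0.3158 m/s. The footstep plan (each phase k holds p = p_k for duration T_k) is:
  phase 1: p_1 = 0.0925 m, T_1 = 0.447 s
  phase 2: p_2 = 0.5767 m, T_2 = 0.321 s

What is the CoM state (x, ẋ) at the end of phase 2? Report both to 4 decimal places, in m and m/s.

phase 1: p=0.0925, T=0.447, ωT=1.486543, cosh=2.323968, sinh=2.097815; start (x,ẋ)=(-0.006400, 0.315800) → end (x,ẋ)=(0.061869, 0.043934)
phase 2: p=0.5767, T=0.321, ωT=1.067518, cosh=1.626006, sinh=1.282145; start (x,ẋ)=(0.061869, 0.043934) → end (x,ẋ)=(-0.243481, -2.123753)

x = -0.2435, ẋ = -2.1238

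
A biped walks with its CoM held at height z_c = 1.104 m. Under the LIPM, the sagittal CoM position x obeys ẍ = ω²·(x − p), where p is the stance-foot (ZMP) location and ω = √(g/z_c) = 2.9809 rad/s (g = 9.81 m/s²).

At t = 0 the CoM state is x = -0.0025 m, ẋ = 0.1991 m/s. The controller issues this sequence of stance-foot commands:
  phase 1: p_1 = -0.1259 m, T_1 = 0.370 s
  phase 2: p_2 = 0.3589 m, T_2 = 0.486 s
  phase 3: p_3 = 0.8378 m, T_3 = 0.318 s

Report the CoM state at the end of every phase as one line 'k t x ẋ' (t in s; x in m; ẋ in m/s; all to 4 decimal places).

1 0.3700 0.1700 0.8261
2 0.8560 0.4920 0.7231
3 1.1740 0.5907 -0.0570

phase 1: p=-0.1259, T=0.370, ωT=1.102933, cosh=1.672443, sinh=1.340547; start (x,ẋ)=(-0.002500, 0.199100) → end (x,ẋ)=(0.170017, 0.826094)
phase 2: p=0.3589, T=0.486, ωT=1.448717, cosh=2.246261, sinh=2.011389; start (x,ẋ)=(0.170017, 0.826094) → end (x,ẋ)=(0.492035, 0.723129)
phase 3: p=0.8378, T=0.318, ωT=0.947926, cosh=1.483948, sinh=1.096405; start (x,ẋ)=(0.492035, 0.723129) → end (x,ẋ)=(0.590676, -0.056969)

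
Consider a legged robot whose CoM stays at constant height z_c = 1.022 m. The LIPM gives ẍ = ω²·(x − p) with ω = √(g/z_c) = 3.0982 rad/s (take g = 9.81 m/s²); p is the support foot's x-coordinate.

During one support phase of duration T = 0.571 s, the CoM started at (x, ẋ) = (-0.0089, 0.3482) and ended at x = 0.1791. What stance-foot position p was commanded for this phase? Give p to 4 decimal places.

p = 0.0565

ωT = 3.0982·0.571 = 1.769072; cosh(ωT) = 3.017950, sinh(ωT) = 2.847459
x(T) = p + (x₀−p)·cosh(ωT) + (ẋ₀/ω)·sinh(ωT) ⇒ p·(1 − cosh) = x(T) − x₀·cosh − (ẋ₀/ω)·sinh
numerator   = 0.1791 − (-0.0089)·3.017950 − (0.3482/3.0982)·2.847459 = -0.114060
denominator = 1 − 3.017950 = -2.017950
p = -0.114060 / -2.017950 = 0.0565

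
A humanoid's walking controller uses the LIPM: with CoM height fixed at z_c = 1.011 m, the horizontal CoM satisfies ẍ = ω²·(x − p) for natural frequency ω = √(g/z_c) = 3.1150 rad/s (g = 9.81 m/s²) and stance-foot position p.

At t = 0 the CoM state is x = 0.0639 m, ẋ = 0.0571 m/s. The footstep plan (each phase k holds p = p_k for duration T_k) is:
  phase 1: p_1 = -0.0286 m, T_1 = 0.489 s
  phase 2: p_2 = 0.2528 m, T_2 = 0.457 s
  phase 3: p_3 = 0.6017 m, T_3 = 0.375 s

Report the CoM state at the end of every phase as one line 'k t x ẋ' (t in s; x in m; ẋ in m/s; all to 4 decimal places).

phase 1: p=-0.0286, T=0.489, ωT=1.523235, cosh=2.402523, sinh=2.184517; start (x,ẋ)=(0.063900, 0.057100) → end (x,ẋ)=(0.233677, 0.766625)
phase 2: p=0.2528, T=0.457, ωT=1.423555, cosh=2.196355, sinh=1.955499; start (x,ẋ)=(0.233677, 0.766625) → end (x,ẋ)=(0.692062, 1.567296)
phase 3: p=0.6017, T=0.375, ωT=1.168125, cosh=1.763453, sinh=1.452504; start (x,ẋ)=(0.692062, 1.567296) → end (x,ẋ)=(1.491870, 3.172703)

1 0.4890 0.2337 0.7666
2 0.9460 0.6921 1.5673
3 1.3210 1.4919 3.1727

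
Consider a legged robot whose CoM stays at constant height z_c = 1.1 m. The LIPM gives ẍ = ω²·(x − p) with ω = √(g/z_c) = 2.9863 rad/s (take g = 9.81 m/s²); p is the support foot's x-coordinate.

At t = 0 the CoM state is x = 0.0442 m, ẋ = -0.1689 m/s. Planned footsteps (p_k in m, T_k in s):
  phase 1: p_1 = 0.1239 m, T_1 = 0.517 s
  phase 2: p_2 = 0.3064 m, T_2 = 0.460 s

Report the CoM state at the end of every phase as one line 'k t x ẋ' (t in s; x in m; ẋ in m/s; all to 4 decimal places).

1 0.5170 -0.1976 -0.9454
2 0.9770 -1.3380 -4.7688

phase 1: p=0.1239, T=0.517, ωT=1.543917, cosh=2.448220, sinh=2.234677; start (x,ẋ)=(0.044200, -0.168900) → end (x,ẋ)=(-0.197613, -0.945376)
phase 2: p=0.3064, T=0.460, ωT=1.373698, cosh=2.101550, sinh=1.848381; start (x,ẋ)=(-0.197613, -0.945376) → end (x,ẋ)=(-1.337951, -4.768813)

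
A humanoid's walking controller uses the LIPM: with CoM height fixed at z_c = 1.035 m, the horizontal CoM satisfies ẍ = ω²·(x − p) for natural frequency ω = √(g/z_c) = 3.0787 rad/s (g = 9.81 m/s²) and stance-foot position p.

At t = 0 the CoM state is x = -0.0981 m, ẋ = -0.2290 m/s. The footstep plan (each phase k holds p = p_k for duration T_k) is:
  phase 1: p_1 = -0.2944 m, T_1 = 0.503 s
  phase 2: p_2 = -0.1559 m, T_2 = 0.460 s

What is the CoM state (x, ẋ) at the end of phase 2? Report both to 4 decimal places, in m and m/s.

phase 1: p=-0.2944, T=0.503, ωT=1.548586, cosh=2.458681, sinh=2.246133; start (x,ẋ)=(-0.098100, -0.229000) → end (x,ẋ)=(0.021167, 0.794410)
phase 2: p=-0.1559, T=0.460, ωT=1.416202, cosh=2.182036, sinh=1.939402; start (x,ẋ)=(0.021167, 0.794410) → end (x,ẋ)=(0.730899, 2.790669)

x = 0.7309, ẋ = 2.7907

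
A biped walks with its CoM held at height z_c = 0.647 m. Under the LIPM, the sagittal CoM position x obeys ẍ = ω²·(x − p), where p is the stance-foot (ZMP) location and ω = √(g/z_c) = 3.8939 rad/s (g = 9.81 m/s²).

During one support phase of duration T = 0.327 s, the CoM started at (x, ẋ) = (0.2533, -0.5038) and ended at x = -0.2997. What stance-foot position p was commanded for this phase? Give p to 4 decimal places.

p = 0.6204

ωT = 3.8939·0.327 = 1.273305; cosh(ωT) = 1.926273, sinh(ωT) = 1.646368
x(T) = p + (x₀−p)·cosh(ωT) + (ẋ₀/ω)·sinh(ωT) ⇒ p·(1 − cosh) = x(T) − x₀·cosh − (ẋ₀/ω)·sinh
numerator   = -0.2997 − (0.2533)·1.926273 − (-0.5038/3.8939)·1.646368 = -0.574615
denominator = 1 − 1.926273 = -0.926273
p = -0.574615 / -0.926273 = 0.6204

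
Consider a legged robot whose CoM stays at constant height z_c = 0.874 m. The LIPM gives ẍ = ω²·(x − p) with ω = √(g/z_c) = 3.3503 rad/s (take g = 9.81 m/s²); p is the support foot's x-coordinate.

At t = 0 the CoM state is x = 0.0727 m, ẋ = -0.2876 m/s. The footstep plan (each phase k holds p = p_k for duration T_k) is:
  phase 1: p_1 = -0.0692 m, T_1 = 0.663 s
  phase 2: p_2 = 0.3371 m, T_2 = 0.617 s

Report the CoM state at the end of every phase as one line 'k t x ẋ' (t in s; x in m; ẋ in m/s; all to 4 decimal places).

phase 1: p=-0.0692, T=0.663, ωT=2.221249, cosh=4.663655, sinh=4.555182; start (x,ẋ)=(0.072700, -0.287600) → end (x,ẋ)=(0.201542, 0.824301)
phase 2: p=0.3371, T=0.617, ωT=2.067135, cosh=4.014350, sinh=3.887802; start (x,ẋ)=(0.201542, 0.824301) → end (x,ẋ)=(0.749469, 1.543346)

1 0.6630 0.2015 0.8243
2 1.2800 0.7495 1.5433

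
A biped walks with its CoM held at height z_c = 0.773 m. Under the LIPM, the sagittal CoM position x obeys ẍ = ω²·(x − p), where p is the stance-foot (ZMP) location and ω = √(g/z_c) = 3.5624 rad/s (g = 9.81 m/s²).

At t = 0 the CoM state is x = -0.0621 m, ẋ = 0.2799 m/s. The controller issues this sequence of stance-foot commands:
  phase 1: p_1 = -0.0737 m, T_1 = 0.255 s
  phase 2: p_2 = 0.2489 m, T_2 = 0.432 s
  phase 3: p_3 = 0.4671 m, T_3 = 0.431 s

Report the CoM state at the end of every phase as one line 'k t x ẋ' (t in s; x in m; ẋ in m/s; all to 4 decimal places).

phase 1: p=-0.0737, T=0.255, ωT=0.908412, cosh=1.441772, sinh=1.038608; start (x,ẋ)=(-0.062100, 0.279900) → end (x,ẋ)=(0.024629, 0.446471)
phase 2: p=0.2489, T=0.432, ωT=1.538957, cosh=2.437166, sinh=2.222561; start (x,ẋ)=(0.024629, 0.446471) → end (x,ẋ)=(-0.019136, -0.687578)
phase 3: p=0.4671, T=0.431, ωT=1.535394, cosh=2.429264, sinh=2.213893; start (x,ẋ)=(-0.019136, -0.687578) → end (x,ẋ)=(-1.141397, -5.505136)

1 0.2550 0.0246 0.4465
2 0.6870 -0.0191 -0.6876
3 1.1180 -1.1414 -5.5051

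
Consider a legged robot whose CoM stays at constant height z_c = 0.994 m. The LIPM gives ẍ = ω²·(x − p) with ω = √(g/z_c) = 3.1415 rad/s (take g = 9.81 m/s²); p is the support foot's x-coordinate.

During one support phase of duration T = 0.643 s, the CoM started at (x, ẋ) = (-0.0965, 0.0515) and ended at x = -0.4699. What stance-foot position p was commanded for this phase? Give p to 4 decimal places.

ωT = 3.1415·0.643 = 2.019985; cosh(ωT) = 3.835433, sinh(ωT) = 3.702775
x(T) = p + (x₀−p)·cosh(ωT) + (ẋ₀/ω)·sinh(ωT) ⇒ p·(1 − cosh) = x(T) − x₀·cosh − (ẋ₀/ω)·sinh
numerator   = -0.4699 − (-0.0965)·3.835433 − (0.0515/3.1415)·3.702775 = -0.160482
denominator = 1 − 3.835433 = -2.835433
p = -0.160482 / -2.835433 = 0.0566

p = 0.0566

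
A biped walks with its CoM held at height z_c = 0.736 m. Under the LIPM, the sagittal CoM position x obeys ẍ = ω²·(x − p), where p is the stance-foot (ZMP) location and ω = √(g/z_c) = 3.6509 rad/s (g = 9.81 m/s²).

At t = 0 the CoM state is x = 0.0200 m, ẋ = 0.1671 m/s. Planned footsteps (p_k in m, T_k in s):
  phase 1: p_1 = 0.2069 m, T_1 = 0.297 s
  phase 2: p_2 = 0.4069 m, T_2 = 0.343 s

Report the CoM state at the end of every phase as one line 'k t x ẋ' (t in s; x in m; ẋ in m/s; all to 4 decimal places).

phase 1: p=0.2069, T=0.297, ωT=1.084317, cosh=1.647776, sinh=1.309644; start (x,ẋ)=(0.020000, 0.167100) → end (x,ẋ)=(-0.041128, -0.618296)
phase 2: p=0.4069, T=0.343, ωT=1.252259, cosh=1.892047, sinh=1.606189; start (x,ẋ)=(-0.041128, -0.618296) → end (x,ẋ)=(-0.712804, -3.797094)

1 0.2970 -0.0411 -0.6183
2 0.6400 -0.7128 -3.7971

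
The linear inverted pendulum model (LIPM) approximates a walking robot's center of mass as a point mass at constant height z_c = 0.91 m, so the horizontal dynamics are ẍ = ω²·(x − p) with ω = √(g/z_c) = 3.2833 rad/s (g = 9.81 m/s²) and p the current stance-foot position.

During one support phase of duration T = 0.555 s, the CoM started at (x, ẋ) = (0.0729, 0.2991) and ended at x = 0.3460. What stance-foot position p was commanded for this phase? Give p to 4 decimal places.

p = 0.0735

ωT = 3.2833·0.555 = 1.822232; cosh(ωT) = 3.173655, sinh(ωT) = 3.011991
x(T) = p + (x₀−p)·cosh(ωT) + (ẋ₀/ω)·sinh(ωT) ⇒ p·(1 − cosh) = x(T) − x₀·cosh − (ẋ₀/ω)·sinh
numerator   = 0.3460 − (0.0729)·3.173655 − (0.2991/3.2833)·3.011991 = -0.159744
denominator = 1 − 3.173655 = -2.173655
p = -0.159744 / -2.173655 = 0.0735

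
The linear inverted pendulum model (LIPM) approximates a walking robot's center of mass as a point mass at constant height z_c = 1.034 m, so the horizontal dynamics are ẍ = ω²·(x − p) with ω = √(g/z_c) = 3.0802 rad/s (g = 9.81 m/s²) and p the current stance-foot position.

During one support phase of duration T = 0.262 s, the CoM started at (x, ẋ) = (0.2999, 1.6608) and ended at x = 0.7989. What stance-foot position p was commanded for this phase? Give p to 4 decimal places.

ωT = 3.0802·0.262 = 0.807012; cosh(ωT) = 1.343696, sinh(ωT) = 0.897507
x(T) = p + (x₀−p)·cosh(ωT) + (ẋ₀/ω)·sinh(ωT) ⇒ p·(1 − cosh) = x(T) − x₀·cosh − (ẋ₀/ω)·sinh
numerator   = 0.7989 − (0.2999)·1.343696 − (1.6608/3.0802)·0.897507 = -0.087997
denominator = 1 − 1.343696 = -0.343696
p = -0.087997 / -0.343696 = 0.2560

p = 0.2560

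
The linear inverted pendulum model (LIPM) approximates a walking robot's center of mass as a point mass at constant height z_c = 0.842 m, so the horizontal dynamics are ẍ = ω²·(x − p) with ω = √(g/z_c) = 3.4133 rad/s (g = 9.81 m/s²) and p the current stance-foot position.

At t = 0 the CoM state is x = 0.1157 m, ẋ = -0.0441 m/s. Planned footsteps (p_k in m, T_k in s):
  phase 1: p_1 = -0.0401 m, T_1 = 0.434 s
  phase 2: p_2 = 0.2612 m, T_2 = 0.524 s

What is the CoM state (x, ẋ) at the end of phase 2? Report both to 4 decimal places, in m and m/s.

phase 1: p=-0.0401, T=0.434, ωT=1.481372, cosh=2.313152, sinh=2.085826; start (x,ẋ)=(0.115700, -0.044100) → end (x,ẋ)=(0.293340, 1.007216)
phase 2: p=0.2612, T=0.524, ωT=1.788569, cosh=3.074044, sinh=2.906845; start (x,ẋ)=(0.293340, 1.007216) → end (x,ẋ)=(1.217768, 3.415118)

x = 1.2178, ẋ = 3.4151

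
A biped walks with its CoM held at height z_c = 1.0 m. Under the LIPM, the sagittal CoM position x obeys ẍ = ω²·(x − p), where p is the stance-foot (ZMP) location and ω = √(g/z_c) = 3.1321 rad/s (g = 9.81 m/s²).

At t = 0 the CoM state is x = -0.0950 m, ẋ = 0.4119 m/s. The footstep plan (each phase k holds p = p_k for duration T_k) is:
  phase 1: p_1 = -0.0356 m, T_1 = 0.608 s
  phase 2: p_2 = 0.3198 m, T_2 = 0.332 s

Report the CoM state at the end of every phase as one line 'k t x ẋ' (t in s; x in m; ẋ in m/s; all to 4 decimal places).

1 0.6080 0.1923 0.8028
2 0.9400 0.4341 0.7831

phase 1: p=-0.0356, T=0.608, ωT=1.904317, cosh=3.431871, sinh=3.282947; start (x,ẋ)=(-0.095000, 0.411900) → end (x,ẋ)=(0.192285, 0.802806)
phase 2: p=0.3198, T=0.332, ωT=1.039857, cosh=1.591159, sinh=1.237654; start (x,ẋ)=(0.192285, 0.802806) → end (x,ẋ)=(0.434133, 0.783085)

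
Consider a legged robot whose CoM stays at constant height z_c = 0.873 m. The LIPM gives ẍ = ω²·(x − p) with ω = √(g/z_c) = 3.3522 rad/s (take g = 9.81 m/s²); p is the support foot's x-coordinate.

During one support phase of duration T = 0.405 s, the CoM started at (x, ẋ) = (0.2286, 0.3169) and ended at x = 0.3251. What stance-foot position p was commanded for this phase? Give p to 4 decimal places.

p = 0.2986

ωT = 3.3522·0.405 = 1.357641; cosh(ωT) = 2.072140, sinh(ωT) = 1.814873
x(T) = p + (x₀−p)·cosh(ωT) + (ẋ₀/ω)·sinh(ωT) ⇒ p·(1 − cosh) = x(T) − x₀·cosh − (ẋ₀/ω)·sinh
numerator   = 0.3251 − (0.2286)·2.072140 − (0.3169/3.3522)·1.814873 = -0.320160
denominator = 1 − 2.072140 = -1.072140
p = -0.320160 / -1.072140 = 0.2986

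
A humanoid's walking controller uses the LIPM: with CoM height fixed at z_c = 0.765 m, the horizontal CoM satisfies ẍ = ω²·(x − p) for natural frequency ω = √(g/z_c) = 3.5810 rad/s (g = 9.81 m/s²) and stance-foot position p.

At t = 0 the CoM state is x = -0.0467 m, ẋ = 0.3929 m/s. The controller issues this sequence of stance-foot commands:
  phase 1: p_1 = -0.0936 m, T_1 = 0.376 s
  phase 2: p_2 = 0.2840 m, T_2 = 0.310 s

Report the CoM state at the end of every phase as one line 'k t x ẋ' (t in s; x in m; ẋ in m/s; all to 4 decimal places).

phase 1: p=-0.0936, T=0.376, ωT=1.346456, cosh=2.051970, sinh=1.791809; start (x,ẋ)=(-0.046700, 0.392900) → end (x,ẋ)=(0.199231, 1.107151)
phase 2: p=0.2840, T=0.310, ωT=1.110110, cosh=1.682107, sinh=1.352585; start (x,ẋ)=(0.199231, 1.107151) → end (x,ẋ)=(0.559593, 1.451760)

1 0.3760 0.1992 1.1072
2 0.6860 0.5596 1.4518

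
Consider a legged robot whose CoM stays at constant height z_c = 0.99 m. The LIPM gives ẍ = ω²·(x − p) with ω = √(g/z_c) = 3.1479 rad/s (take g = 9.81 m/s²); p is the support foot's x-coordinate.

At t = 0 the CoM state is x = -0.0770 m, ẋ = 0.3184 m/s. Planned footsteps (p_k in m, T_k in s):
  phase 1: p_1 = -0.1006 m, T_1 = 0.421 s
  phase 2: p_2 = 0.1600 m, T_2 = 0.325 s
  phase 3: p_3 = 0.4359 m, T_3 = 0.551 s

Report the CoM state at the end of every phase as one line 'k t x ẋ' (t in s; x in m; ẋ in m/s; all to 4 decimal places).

1 0.4210 0.1238 0.7713
2 0.7460 0.3999 1.0735
3 1.2970 1.2668 2.8252

phase 1: p=-0.1006, T=0.421, ωT=1.325266, cosh=2.014459, sinh=1.748727; start (x,ẋ)=(-0.077000, 0.318400) → end (x,ẋ)=(0.123819, 0.771317)
phase 2: p=0.1600, T=0.325, ωT=1.023068, cosh=1.570603, sinh=1.211112; start (x,ẋ)=(0.123819, 0.771317) → end (x,ẋ)=(0.399929, 1.073496)
phase 3: p=0.4359, T=0.551, ωT=1.734493, cosh=2.921272, sinh=2.744782; start (x,ẋ)=(0.399929, 1.073496) → end (x,ẋ)=(1.266842, 2.825169)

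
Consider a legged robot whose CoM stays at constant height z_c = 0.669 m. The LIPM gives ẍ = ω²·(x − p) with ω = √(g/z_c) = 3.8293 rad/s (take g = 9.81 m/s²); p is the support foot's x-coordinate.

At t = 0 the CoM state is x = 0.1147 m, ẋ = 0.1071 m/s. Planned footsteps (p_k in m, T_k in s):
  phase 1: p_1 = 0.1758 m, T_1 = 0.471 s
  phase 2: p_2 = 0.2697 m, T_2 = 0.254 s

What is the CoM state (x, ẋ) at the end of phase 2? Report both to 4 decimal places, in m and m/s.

x = -0.1410, ẋ = -1.4156

phase 1: p=0.1758, T=0.471, ωT=1.803600, cosh=3.118086, sinh=2.953381; start (x,ẋ)=(0.114700, 0.107100) → end (x,ẋ)=(0.067887, -0.357056)
phase 2: p=0.2697, T=0.254, ωT=0.972642, cosh=1.511503, sinh=1.133420; start (x,ẋ)=(0.067887, -0.357056) → end (x,ẋ)=(-0.141025, -1.415603)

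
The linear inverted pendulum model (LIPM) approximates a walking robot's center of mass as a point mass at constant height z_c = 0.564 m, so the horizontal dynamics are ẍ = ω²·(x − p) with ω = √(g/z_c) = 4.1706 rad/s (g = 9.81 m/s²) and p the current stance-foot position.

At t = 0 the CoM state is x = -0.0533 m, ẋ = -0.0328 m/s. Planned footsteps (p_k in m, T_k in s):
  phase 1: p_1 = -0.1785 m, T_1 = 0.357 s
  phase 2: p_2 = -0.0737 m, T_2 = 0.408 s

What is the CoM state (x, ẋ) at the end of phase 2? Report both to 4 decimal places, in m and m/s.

x = 1.0579, ẋ = 4.7762

phase 1: p=-0.1785, T=0.357, ωT=1.488904, cosh=2.328928, sinh=2.103308; start (x,ẋ)=(-0.053300, -0.032800) → end (x,ẋ)=(0.096540, 1.021873)
phase 2: p=-0.0737, T=0.408, ωT=1.701605, cosh=2.832565, sinh=2.650174; start (x,ẋ)=(0.096540, 1.021873) → end (x,ẋ)=(1.057857, 4.776154)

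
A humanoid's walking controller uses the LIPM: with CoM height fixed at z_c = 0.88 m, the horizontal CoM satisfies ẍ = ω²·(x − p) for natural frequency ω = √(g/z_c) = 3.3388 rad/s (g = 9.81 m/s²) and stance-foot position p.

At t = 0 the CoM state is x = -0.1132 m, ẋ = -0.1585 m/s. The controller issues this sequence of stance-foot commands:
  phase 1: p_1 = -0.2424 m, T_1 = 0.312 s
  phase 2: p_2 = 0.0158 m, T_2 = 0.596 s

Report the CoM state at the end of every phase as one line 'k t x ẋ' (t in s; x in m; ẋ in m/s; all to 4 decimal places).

1 0.3120 -0.0954 0.2826
2 0.9080 -0.0948 -0.2799

phase 1: p=-0.2424, T=0.312, ωT=1.041706, cosh=1.593449, sinh=1.240597; start (x,ẋ)=(-0.113200, -0.158500) → end (x,ẋ)=(-0.095420, 0.282598)
phase 2: p=0.0158, T=0.596, ωT=1.989925, cosh=3.725845, sinh=3.589139; start (x,ẋ)=(-0.095420, 0.282598) → end (x,ẋ)=(-0.094802, -0.279880)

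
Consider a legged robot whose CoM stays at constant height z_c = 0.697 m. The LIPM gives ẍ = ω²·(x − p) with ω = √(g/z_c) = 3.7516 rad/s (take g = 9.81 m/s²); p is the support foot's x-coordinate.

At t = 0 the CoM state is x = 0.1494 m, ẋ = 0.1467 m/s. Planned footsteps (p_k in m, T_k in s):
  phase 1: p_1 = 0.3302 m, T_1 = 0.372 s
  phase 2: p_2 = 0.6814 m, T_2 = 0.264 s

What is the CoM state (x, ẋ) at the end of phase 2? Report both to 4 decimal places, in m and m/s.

x = -0.6368, ẋ = -4.3803

phase 1: p=0.3302, T=0.372, ωT=1.395595, cosh=2.142531, sinh=1.894846; start (x,ẋ)=(0.149400, 0.146700) → end (x,ẋ)=(0.016925, -0.970944)
phase 2: p=0.6814, T=0.264, ωT=0.990422, cosh=1.531896, sinh=1.160476; start (x,ẋ)=(0.016925, -0.970944) → end (x,ẋ)=(-0.636847, -4.380270)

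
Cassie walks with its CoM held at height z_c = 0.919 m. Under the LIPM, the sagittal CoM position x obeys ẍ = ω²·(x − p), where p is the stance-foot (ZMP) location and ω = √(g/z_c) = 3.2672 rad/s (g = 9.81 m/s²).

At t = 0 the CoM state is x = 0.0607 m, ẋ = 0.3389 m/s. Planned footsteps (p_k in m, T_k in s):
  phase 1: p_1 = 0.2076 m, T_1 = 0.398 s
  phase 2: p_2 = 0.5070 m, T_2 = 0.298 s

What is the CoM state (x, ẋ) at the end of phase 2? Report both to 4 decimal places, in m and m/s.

x = -0.1685, ẋ = -1.7534

phase 1: p=0.2076, T=0.398, ωT=1.300346, cosh=1.971501, sinh=1.699064; start (x,ẋ)=(0.060700, 0.338900) → end (x,ẋ)=(0.094227, -0.147327)
phase 2: p=0.5070, T=0.298, ωT=0.973626, cosh=1.512619, sinh=1.134907; start (x,ẋ)=(0.094227, -0.147327) → end (x,ẋ)=(-0.168544, -1.753399)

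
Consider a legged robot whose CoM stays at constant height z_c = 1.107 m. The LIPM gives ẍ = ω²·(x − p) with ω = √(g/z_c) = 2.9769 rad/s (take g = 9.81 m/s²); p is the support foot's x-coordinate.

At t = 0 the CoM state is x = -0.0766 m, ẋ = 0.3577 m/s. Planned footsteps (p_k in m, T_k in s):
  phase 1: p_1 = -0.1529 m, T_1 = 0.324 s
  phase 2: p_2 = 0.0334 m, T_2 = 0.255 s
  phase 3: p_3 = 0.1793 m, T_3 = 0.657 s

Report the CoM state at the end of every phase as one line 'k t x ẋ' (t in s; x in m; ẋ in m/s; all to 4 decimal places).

1 0.3240 0.0964 0.7920
2 0.5790 0.3374 1.1880
3 1.2360 2.1319 5.9142

phase 1: p=-0.1529, T=0.324, ωT=0.964516, cosh=1.502342, sinh=1.121174; start (x,ẋ)=(-0.076600, 0.357700) → end (x,ẋ)=(0.096447, 0.792048)
phase 2: p=0.0334, T=0.255, ωT=0.759109, cosh=1.302228, sinh=0.834145; start (x,ẋ)=(0.096447, 0.792048) → end (x,ẋ)=(0.337439, 1.187985)
phase 3: p=0.1793, T=0.657, ωT=1.955823, cosh=3.605593, sinh=3.464145; start (x,ẋ)=(0.337439, 1.187985) → end (x,ẋ)=(2.131912, 5.914181)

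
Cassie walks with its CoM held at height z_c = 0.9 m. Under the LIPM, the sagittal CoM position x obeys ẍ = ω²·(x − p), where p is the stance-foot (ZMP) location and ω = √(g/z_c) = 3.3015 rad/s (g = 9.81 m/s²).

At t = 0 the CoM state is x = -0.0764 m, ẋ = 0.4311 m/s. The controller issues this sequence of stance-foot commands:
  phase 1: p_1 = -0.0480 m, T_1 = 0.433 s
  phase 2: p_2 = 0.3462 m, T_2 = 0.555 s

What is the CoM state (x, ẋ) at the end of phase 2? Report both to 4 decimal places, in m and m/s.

phase 1: p=-0.0480, T=0.433, ωT=1.429550, cosh=2.208117, sinh=1.968700; start (x,ẋ)=(-0.076400, 0.431100) → end (x,ẋ)=(0.146356, 0.767329)
phase 2: p=0.3462, T=0.555, ωT=1.832333, cosh=3.204242, sinh=3.044202; start (x,ẋ)=(0.146356, 0.767329) → end (x,ẋ)=(0.413381, 0.450193)

x = 0.4134, ẋ = 0.4502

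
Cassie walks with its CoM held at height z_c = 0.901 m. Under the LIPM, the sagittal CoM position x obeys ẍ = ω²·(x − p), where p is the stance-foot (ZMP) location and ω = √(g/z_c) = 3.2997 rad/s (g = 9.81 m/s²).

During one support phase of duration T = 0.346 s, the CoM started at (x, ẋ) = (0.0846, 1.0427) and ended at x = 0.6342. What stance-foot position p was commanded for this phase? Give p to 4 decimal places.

p = -0.0603

ωT = 3.2997·0.346 = 1.141696; cosh(ωT) = 1.725677, sinh(ωT) = 1.406400
x(T) = p + (x₀−p)·cosh(ωT) + (ẋ₀/ω)·sinh(ωT) ⇒ p·(1 − cosh) = x(T) − x₀·cosh − (ẋ₀/ω)·sinh
numerator   = 0.6342 − (0.0846)·1.725677 − (1.0427/3.2997)·1.406400 = 0.043788
denominator = 1 − 1.725677 = -0.725677
p = 0.043788 / -0.725677 = -0.0603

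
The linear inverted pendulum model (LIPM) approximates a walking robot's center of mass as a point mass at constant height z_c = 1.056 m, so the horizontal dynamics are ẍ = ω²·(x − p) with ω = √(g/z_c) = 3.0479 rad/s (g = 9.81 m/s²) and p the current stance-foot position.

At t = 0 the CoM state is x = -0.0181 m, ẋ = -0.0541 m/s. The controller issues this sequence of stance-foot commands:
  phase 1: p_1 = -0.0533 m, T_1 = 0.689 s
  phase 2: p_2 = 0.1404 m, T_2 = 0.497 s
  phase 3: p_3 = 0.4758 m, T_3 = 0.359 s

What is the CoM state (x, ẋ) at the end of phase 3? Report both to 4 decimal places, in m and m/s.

phase 1: p=-0.0533, T=0.689, ωT=2.100003, cosh=4.144326, sinh=4.021870; start (x,ẋ)=(-0.018100, -0.054100) → end (x,ẋ)=(0.021192, 0.207283)
phase 2: p=0.1404, T=0.497, ωT=1.514806, cosh=2.384195, sinh=2.164345; start (x,ẋ)=(0.021192, 0.207283) → end (x,ẋ)=(0.003379, -0.292175)
phase 3: p=0.4758, T=0.359, ωT=1.094196, cosh=1.660795, sinh=1.325986; start (x,ẋ)=(0.003379, -0.292175) → end (x,ẋ)=(-0.435905, -2.394519)

x = -0.4359, ẋ = -2.3945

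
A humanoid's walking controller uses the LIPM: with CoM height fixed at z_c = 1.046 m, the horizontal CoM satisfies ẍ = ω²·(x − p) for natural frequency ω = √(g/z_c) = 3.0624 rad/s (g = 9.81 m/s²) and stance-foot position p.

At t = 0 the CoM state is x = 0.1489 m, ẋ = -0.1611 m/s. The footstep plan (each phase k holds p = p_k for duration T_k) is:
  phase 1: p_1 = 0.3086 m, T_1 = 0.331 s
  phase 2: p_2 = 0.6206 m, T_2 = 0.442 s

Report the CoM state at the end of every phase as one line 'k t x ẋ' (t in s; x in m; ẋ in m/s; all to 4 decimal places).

phase 1: p=0.3086, T=0.331, ωT=1.013654, cosh=1.559272, sinh=1.196381; start (x,ẋ)=(0.148900, -0.161100) → end (x,ẋ)=(-0.003352, -0.836307)
phase 2: p=0.6206, T=0.442, ωT=1.353581, cosh=2.064788, sinh=1.806475; start (x,ẋ)=(-0.003352, -0.836307) → end (x,ẋ)=(-1.161057, -5.178594)

1 0.3310 -0.0034 -0.8363
2 0.7730 -1.1611 -5.1786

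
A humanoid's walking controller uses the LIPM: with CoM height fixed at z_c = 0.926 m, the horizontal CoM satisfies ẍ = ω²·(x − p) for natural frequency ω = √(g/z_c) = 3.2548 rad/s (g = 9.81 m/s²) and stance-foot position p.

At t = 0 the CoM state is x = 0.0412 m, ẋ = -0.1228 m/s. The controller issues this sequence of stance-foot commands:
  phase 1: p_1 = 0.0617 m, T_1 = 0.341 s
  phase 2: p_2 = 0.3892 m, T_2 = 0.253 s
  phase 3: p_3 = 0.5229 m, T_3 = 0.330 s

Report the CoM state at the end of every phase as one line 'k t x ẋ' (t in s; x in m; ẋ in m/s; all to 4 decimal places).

phase 1: p=0.0617, T=0.341, ωT=1.109887, cosh=1.681806, sinh=1.352209; start (x,ẋ)=(0.041200, -0.122800) → end (x,ẋ)=(-0.023794, -0.296750)
phase 2: p=0.3892, T=0.253, ωT=0.823464, cosh=1.358644, sinh=0.919735; start (x,ẋ)=(-0.023794, -0.296750) → end (x,ẋ)=(-0.255767, -1.639499)
phase 3: p=0.5229, T=0.330, ωT=1.074084, cosh=1.634460, sinh=1.292850; start (x,ẋ)=(-0.255767, -1.639499) → end (x,ẋ)=(-1.401032, -5.956302)

1 0.3410 -0.0238 -0.2967
2 0.5940 -0.2558 -1.6395
3 0.9240 -1.4010 -5.9563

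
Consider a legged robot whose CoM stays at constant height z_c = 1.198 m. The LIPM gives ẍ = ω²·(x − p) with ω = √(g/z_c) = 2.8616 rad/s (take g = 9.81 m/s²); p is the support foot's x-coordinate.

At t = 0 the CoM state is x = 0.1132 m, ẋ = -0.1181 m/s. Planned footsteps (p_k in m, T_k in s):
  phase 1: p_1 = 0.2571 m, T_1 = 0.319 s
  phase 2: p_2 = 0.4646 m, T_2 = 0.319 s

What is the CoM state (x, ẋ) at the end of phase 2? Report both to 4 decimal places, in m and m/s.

x = -0.4185, ẋ = -2.2414

phase 1: p=0.2571, T=0.319, ωT=0.912850, cosh=1.446396, sinh=1.045018; start (x,ẋ)=(0.113200, -0.118100) → end (x,ẋ)=(0.005835, -0.601141)
phase 2: p=0.4646, T=0.319, ωT=0.912850, cosh=1.446396, sinh=1.045018; start (x,ẋ)=(0.005835, -0.601141) → end (x,ẋ)=(-0.418485, -2.241390)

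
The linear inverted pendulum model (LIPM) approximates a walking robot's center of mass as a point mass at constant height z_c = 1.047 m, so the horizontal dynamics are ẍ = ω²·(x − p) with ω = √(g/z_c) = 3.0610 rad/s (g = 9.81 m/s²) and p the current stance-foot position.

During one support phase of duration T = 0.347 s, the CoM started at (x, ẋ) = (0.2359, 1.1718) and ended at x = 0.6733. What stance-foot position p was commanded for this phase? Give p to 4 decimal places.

ωT = 3.0610·0.347 = 1.062167; cosh(ωT) = 1.619169, sinh(ωT) = 1.273463
x(T) = p + (x₀−p)·cosh(ωT) + (ẋ₀/ω)·sinh(ωT) ⇒ p·(1 − cosh) = x(T) − x₀·cosh − (ẋ₀/ω)·sinh
numerator   = 0.6733 − (0.2359)·1.619169 − (1.1718/3.0610)·1.273463 = -0.196164
denominator = 1 − 1.619169 = -0.619169
p = -0.196164 / -0.619169 = 0.3168

p = 0.3168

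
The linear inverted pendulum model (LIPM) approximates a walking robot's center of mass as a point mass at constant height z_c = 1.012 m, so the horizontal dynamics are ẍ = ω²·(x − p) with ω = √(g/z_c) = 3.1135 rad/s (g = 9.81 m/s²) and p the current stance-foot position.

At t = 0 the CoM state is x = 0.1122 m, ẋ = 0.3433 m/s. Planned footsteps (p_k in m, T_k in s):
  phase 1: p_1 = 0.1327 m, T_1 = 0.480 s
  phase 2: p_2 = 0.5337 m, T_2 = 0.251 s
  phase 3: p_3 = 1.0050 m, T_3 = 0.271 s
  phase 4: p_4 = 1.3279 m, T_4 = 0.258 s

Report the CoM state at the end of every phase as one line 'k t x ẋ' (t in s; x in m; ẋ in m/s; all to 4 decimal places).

1 0.4800 0.3181 0.6685
2 0.7310 0.4342 0.3035
3 1.0020 0.3110 -1.2658
4 1.2600 -0.3979 -4.5224

phase 1: p=0.1327, T=0.480, ωT=1.494480, cosh=2.340692, sinh=2.116327; start (x,ẋ)=(0.112200, 0.343300) → end (x,ẋ)=(0.318066, 0.668481)
phase 2: p=0.5337, T=0.251, ωT=0.781489, cosh=1.321223, sinh=0.863499; start (x,ẋ)=(0.318066, 0.668481) → end (x,ẋ)=(0.434196, 0.303479)
phase 3: p=1.0050, T=0.271, ωT=0.843759, cosh=1.377590, sinh=0.947499; start (x,ẋ)=(0.434196, 0.303479) → end (x,ẋ)=(0.311020, -1.265825)
phase 4: p=1.3279, T=0.258, ωT=0.803283, cosh=1.340358, sinh=0.892502; start (x,ẋ)=(0.311020, -1.265825) → end (x,ẋ)=(-0.397938, -4.522367)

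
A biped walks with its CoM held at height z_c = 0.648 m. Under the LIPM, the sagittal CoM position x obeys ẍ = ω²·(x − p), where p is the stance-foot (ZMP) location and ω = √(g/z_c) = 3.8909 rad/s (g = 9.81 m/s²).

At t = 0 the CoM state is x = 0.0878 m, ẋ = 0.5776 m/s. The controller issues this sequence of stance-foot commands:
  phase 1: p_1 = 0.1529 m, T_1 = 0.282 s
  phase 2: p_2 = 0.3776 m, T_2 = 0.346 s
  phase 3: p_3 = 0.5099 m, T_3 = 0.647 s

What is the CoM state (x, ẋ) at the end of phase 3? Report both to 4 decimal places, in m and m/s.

x = 0.2770, ẋ = -0.8406

phase 1: p=0.1529, T=0.282, ωT=1.097234, cosh=1.664830, sinh=1.331037; start (x,ẋ)=(0.087800, 0.577600) → end (x,ẋ)=(0.242111, 0.624457)
phase 2: p=0.3776, T=0.346, ωT=1.346251, cosh=2.051603, sinh=1.791389; start (x,ẋ)=(0.242111, 0.624457) → end (x,ẋ)=(0.387133, 0.336762)
phase 3: p=0.5099, T=0.647, ωT=2.517412, cosh=6.238572, sinh=6.157904; start (x,ẋ)=(0.387133, 0.336762) → end (x,ẋ)=(0.276982, -0.840562)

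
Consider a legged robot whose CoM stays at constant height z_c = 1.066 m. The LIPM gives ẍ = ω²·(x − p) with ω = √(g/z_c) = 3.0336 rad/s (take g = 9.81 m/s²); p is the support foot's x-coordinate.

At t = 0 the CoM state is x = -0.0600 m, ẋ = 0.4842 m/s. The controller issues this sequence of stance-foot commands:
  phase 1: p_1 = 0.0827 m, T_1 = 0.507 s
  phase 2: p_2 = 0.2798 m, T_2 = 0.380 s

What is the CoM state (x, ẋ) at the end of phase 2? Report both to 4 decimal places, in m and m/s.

phase 1: p=0.0827, T=0.507, ωT=1.538035, cosh=2.435119, sinh=2.220316; start (x,ẋ)=(-0.060000, 0.484200) → end (x,ẋ)=(0.089598, 0.217921)
phase 2: p=0.2798, T=0.380, ωT=1.152768, cosh=1.741354, sinh=1.425593; start (x,ẋ)=(0.089598, 0.217921) → end (x,ẋ)=(0.051000, -0.443082)

x = 0.0510, ẋ = -0.4431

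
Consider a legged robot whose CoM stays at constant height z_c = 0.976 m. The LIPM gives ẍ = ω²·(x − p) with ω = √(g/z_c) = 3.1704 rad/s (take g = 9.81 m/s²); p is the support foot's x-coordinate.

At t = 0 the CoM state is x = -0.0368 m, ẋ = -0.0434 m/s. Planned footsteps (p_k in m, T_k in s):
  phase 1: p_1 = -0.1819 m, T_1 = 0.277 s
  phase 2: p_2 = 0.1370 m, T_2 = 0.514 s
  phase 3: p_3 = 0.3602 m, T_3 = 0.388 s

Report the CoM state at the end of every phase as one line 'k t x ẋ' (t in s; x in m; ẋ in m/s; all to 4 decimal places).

phase 1: p=-0.1819, T=0.277, ωT=0.878201, cosh=1.411048, sinh=0.995518; start (x,ẋ)=(-0.036800, -0.043400) → end (x,ẋ)=(0.009215, 0.396724)
phase 2: p=0.1370, T=0.514, ωT=1.629586, cosh=2.648885, sinh=2.452875; start (x,ẋ)=(0.009215, 0.396724) → end (x,ẋ)=(0.105450, 0.057146)
phase 3: p=0.3602, T=0.388, ωT=1.230115, cosh=1.856941, sinh=1.564682; start (x,ẋ)=(0.105450, 0.057146) → end (x,ẋ)=(-0.084653, -1.157613)

1 0.2770 0.0092 0.3967
2 0.7910 0.1055 0.0571
3 1.1790 -0.0847 -1.1576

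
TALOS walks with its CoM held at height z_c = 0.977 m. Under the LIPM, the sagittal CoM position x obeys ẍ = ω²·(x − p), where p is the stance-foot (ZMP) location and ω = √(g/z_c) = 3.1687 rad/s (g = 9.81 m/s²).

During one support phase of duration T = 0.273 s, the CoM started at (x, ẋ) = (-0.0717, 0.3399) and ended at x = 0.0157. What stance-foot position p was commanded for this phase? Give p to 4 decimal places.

p = -0.0280

ωT = 3.1687·0.273 = 0.865055; cosh(ωT) = 1.398083, sinh(ωT) = 0.977054
x(T) = p + (x₀−p)·cosh(ωT) + (ẋ₀/ω)·sinh(ωT) ⇒ p·(1 − cosh) = x(T) − x₀·cosh − (ẋ₀/ω)·sinh
numerator   = 0.0157 − (-0.0717)·1.398083 − (0.3399/3.1687)·0.977054 = 0.011136
denominator = 1 − 1.398083 = -0.398083
p = 0.011136 / -0.398083 = -0.0280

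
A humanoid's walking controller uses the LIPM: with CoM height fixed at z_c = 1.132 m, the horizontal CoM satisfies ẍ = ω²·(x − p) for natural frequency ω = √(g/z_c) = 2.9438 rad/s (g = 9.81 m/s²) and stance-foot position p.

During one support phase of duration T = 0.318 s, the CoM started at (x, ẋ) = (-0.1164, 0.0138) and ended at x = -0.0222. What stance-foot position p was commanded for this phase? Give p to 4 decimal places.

p = -0.3056

ωT = 2.9438·0.318 = 0.936128; cosh(ωT) = 1.471116, sinh(ωT) = 1.078973
x(T) = p + (x₀−p)·cosh(ωT) + (ẋ₀/ω)·sinh(ωT) ⇒ p·(1 − cosh) = x(T) − x₀·cosh − (ẋ₀/ω)·sinh
numerator   = -0.0222 − (-0.1164)·1.471116 − (0.0138/2.9438)·1.078973 = 0.143980
denominator = 1 − 1.471116 = -0.471116
p = 0.143980 / -0.471116 = -0.3056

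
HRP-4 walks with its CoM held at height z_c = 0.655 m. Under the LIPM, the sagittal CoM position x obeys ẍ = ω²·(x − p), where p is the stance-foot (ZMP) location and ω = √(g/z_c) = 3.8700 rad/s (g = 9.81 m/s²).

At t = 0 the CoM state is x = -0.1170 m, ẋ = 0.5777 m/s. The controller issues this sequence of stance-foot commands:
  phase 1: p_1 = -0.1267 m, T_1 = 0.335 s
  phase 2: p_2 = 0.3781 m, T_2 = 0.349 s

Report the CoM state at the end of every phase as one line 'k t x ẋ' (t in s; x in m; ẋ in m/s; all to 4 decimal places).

1 0.3350 0.1448 1.1986
2 0.6840 0.4553 0.8433

phase 1: p=-0.1267, T=0.335, ωT=1.296450, cosh=1.964897, sinh=1.691396; start (x,ẋ)=(-0.117000, 0.577700) → end (x,ẋ)=(0.144845, 1.198615)
phase 2: p=0.3781, T=0.349, ωT=1.350630, cosh=2.059467, sinh=1.800390; start (x,ẋ)=(0.144845, 1.198615) → end (x,ẋ)=(0.455335, 0.843302)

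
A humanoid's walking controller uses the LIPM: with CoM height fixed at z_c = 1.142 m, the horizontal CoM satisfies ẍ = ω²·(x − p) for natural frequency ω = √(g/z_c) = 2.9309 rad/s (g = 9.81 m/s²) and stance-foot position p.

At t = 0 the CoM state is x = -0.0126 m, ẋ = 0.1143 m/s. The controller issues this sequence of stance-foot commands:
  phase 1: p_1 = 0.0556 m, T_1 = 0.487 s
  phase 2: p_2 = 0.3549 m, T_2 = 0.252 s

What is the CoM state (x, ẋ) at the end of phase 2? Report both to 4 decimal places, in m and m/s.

phase 1: p=0.0556, T=0.487, ωT=1.427348, cosh=2.203789, sinh=1.963844; start (x,ẋ)=(-0.012600, 0.114300) → end (x,ẋ)=(-0.018112, -0.140655)
phase 2: p=0.3549, T=0.252, ωT=0.738587, cosh=1.285382, sinh=0.807593; start (x,ẋ)=(-0.018112, -0.140655) → end (x,ẋ)=(-0.163319, -1.063705)

x = -0.1633, ẋ = -1.0637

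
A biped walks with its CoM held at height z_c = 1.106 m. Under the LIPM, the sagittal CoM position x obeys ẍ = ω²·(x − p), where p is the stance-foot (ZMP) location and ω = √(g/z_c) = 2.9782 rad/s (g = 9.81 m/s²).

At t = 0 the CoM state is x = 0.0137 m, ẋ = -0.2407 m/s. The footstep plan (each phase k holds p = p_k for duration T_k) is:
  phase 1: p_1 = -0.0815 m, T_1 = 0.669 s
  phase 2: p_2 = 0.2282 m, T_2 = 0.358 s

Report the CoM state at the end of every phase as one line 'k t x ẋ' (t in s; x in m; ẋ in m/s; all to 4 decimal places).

phase 1: p=-0.0815, T=0.669, ωT=1.992416, cosh=3.734797, sinh=3.598431; start (x,ẋ)=(0.013700, -0.240700) → end (x,ẋ)=(-0.016775, 0.121278)
phase 2: p=0.2282, T=0.358, ωT=1.066196, cosh=1.624313, sinh=1.279997; start (x,ẋ)=(-0.016775, 0.121278) → end (x,ẋ)=(-0.117592, -0.736871)

1 0.6690 -0.0168 0.1213
2 1.0270 -0.1176 -0.7369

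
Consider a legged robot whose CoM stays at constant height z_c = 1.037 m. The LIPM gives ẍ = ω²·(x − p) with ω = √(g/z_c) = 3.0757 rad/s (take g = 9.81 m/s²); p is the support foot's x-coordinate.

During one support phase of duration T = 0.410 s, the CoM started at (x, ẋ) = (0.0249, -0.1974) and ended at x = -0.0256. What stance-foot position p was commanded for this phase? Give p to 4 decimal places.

ωT = 3.0757·0.410 = 1.261037; cosh(ωT) = 1.906220, sinh(ωT) = 1.622860
x(T) = p + (x₀−p)·cosh(ωT) + (ẋ₀/ω)·sinh(ωT) ⇒ p·(1 − cosh) = x(T) − x₀·cosh − (ẋ₀/ω)·sinh
numerator   = -0.0256 − (0.0249)·1.906220 − (-0.1974/3.0757)·1.622860 = 0.031091
denominator = 1 − 1.906220 = -0.906220
p = 0.031091 / -0.906220 = -0.0343

p = -0.0343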